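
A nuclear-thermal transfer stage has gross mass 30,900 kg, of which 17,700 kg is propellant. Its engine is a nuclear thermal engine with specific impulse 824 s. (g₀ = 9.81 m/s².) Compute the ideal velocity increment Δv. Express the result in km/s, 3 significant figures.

Δv ≈ 6.88 km/s

v_e = Isp · g₀ = 824 × 9.81 = 8083.4 m/s.
m_f = m₀ − m_prop = 30,900 − 17,700 = 13,200 kg.
From the ideal rocket equation, Δv = v_e · ln(m₀/m_f) = 8083.4 × ln(2.341) = 8083.4 × 0.8505 ≈ 6875.3 m/s.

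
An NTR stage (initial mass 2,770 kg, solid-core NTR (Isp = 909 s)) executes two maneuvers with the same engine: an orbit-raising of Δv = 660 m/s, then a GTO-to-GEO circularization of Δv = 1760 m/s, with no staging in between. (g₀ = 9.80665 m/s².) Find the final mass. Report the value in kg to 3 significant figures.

v_e = Isp · g₀ = 909 × 9.80665 = 8914.2 m/s.
After the first burn: m = 2770 × exp(−660/8914.2) = 2770 × 0.92864 = 2,572.33 kg.
After the second burn: m = 2,572.33 × exp(−1760/8914.2) = 2,572.33 × 0.82083 = 2,111.45 kg.

final mass ≈ 2110 kg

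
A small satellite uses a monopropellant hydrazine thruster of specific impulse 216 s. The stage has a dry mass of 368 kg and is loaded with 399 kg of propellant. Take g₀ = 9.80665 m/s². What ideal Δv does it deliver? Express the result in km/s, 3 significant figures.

v_e = Isp · g₀ = 216 × 9.80665 = 2118.2 m/s.
m₀ = m_dry + m_prop = 368 + 399 = 767 kg.
By the Tsiolkovsky rocket equation, Δv = v_e · ln(m₀/m_f) = 2118.2 × ln(2.084) = 2118.2 × 0.7344 ≈ 1555.6 m/s.

Δv ≈ 1.56 km/s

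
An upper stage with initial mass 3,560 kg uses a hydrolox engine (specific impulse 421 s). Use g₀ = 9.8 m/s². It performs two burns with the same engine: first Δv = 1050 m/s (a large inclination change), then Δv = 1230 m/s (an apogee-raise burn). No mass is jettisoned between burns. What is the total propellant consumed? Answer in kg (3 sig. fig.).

total propellant consumed ≈ 1510 kg

v_e = Isp · g₀ = 421 × 9.8 = 4125.8 m/s.
After the first burn: m = 3560 × exp(−1050/4125.8) = 3560 × 0.77531 = 2,760.1 kg.
After the second burn: m = 2,760.1 × exp(−1230/4125.8) = 2,760.1 × 0.74221 = 2,048.57 kg.
Total propellant = m₀ − m_final = 3560 − 2,048.57 = 1,511.43 kg.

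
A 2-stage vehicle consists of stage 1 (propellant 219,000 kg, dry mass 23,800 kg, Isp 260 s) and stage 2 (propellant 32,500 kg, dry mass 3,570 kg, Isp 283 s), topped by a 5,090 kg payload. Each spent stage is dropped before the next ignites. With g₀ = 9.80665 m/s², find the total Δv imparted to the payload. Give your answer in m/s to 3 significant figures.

Ignition mass of stage 1 = 219,000+23,800 + 32,500+3,570 + 5,090 = 283,960 kg.
Stage 1: m₀ = 283,960 kg, m_f = 283,960 − 219,000 = 64,960 kg; Δv = 260×9.80665×ln(4.371) = 2549.7×1.4751 ≈ 3761 m/s.
Stage 2: m₀ = 41,160 kg, m_f = 41,160 − 32,500 = 8,660 kg; Δv = 283×9.80665×ln(4.753) = 2775.3×1.5588 ≈ 4326 m/s.
Total Δv = 3761 + 4326 = 8087 m/s.

Δv ≈ 8090 m/s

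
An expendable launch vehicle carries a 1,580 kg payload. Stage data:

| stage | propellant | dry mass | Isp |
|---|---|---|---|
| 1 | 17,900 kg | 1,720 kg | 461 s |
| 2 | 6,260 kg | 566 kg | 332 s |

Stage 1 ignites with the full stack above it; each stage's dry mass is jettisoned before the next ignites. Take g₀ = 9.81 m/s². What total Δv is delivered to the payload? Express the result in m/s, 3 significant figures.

Ignition mass of stage 1 = 17,900+1,720 + 6,260+566 + 1,580 = 28,026 kg.
Stage 1: m₀ = 28,026 kg, m_f = 28,026 − 17,900 = 10,126 kg; Δv = 461×9.81×ln(2.768) = 4522.4×1.0180 ≈ 4604 m/s.
Stage 2: m₀ = 8,406 kg, m_f = 8,406 − 6,260 = 2,146 kg; Δv = 332×9.81×ln(3.917) = 3256.9×1.3653 ≈ 4447 m/s.
Total Δv = 4604 + 4447 = 9051 m/s.

Δv ≈ 9050 m/s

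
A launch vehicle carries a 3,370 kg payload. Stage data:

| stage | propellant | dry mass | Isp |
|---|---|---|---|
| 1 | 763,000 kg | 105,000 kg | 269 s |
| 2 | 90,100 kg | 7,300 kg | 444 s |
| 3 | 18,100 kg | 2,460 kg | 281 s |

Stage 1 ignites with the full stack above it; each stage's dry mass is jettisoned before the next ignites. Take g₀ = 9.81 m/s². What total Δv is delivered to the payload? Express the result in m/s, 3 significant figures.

Ignition mass of stage 1 = 763,000+105,000 + 90,100+7,300 + 18,100+2,460 + 3,370 = 989,330 kg.
Stage 1: m₀ = 989,330 kg, m_f = 989,330 − 763,000 = 226,330 kg; Δv = 269×9.81×ln(4.371) = 2638.9×1.4750 ≈ 3892 m/s.
Stage 2: m₀ = 121,330 kg, m_f = 121,330 − 90,100 = 31,230 kg; Δv = 444×9.81×ln(3.885) = 4355.6×1.3571 ≈ 5911 m/s.
Stage 3: m₀ = 23,930 kg, m_f = 23,930 − 18,100 = 5,830 kg; Δv = 281×9.81×ln(4.105) = 2756.6×1.4121 ≈ 3893 m/s.
Total Δv = 3892 + 5911 + 3893 = 13696 m/s.

Δv ≈ 13700 m/s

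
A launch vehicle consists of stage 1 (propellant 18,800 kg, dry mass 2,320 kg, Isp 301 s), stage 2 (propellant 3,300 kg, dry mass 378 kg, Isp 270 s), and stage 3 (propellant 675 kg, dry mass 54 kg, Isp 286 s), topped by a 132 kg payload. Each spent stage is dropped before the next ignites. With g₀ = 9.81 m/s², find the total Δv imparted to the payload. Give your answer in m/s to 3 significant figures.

Ignition mass of stage 1 = 18,800+2,320 + 3,300+378 + 675+54 + 132 = 25,659 kg.
Stage 1: m₀ = 25,659 kg, m_f = 25,659 − 18,800 = 6,859 kg; Δv = 301×9.81×ln(3.741) = 2952.8×1.3193 ≈ 3896 m/s.
Stage 2: m₀ = 4,539 kg, m_f = 4,539 − 3,300 = 1,239 kg; Δv = 270×9.81×ln(3.663) = 2648.7×1.2984 ≈ 3439 m/s.
Stage 3: m₀ = 861 kg, m_f = 861 − 675 = 186 kg; Δv = 286×9.81×ln(4.629) = 2805.7×1.5323 ≈ 4299 m/s.
Total Δv = 3896 + 3439 + 4299 = 11634 m/s.

Δv ≈ 11600 m/s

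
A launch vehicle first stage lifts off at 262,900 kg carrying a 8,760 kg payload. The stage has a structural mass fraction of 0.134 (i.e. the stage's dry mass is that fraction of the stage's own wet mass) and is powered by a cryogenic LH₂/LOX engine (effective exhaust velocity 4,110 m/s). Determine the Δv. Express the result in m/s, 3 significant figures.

Stage wet mass = m₀ − payload = 262,900 − 8,760 = 254,140 kg.
Stage dry mass = ε × stage wet mass = 0.134 × 254,140 = 34,054.8 kg.
Burnout mass m_f = stage dry + payload = 34,054.8 + 8,760 = 42,814.8 kg.
Using Δv = v_e ln(m₀/m_f): Δv = v_e · ln(262,900/42,814.8) = 4110.0 × ln(6.14) = 4110.0 × 1.8149 ≈ 7459 m/s.

Δv ≈ 7460 m/s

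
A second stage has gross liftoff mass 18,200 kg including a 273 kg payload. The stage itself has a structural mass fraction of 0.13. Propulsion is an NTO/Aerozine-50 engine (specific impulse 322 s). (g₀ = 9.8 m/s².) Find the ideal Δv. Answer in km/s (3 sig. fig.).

Δv ≈ 6.14 km/s

Stage wet mass = m₀ − payload = 18,200 − 273 = 17,927 kg.
Stage dry mass = ε × stage wet mass = 0.13 × 17,927 = 2,330.51 kg.
Burnout mass m_f = stage dry + payload = 2,330.51 + 273 = 2,603.51 kg.
v_e = Isp · g₀ = 322 × 9.8 = 3155.6 m/s.
By the Tsiolkovsky rocket equation, Δv = v_e · ln(18,200/2,603.51) = 3155.6 × ln(6.991) = 3155.6 × 1.9446 ≈ 6136 m/s.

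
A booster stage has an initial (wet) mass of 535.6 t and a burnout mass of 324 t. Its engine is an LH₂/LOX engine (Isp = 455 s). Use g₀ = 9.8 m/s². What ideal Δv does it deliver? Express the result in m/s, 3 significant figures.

Δv ≈ 2240 m/s

v_e = Isp · g₀ = 455 × 9.8 = 4459.0 m/s.
Δv = v_e · ln(m₀/m_f) = 4459.0 × ln(1.653) = 4459.0 × 0.5026 ≈ 2241.3 m/s.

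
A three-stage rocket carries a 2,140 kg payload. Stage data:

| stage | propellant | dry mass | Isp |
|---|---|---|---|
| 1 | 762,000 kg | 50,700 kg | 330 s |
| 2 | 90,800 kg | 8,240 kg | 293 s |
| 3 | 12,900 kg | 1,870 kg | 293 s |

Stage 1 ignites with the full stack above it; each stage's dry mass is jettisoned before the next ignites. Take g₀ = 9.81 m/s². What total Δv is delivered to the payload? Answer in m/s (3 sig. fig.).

Δv ≈ 14100 m/s

Ignition mass of stage 1 = 762,000+50,700 + 90,800+8,240 + 12,900+1,870 + 2,140 = 928,650 kg.
Stage 1: m₀ = 928,650 kg, m_f = 928,650 − 762,000 = 166,650 kg; Δv = 330×9.81×ln(5.572) = 3237.3×1.7178 ≈ 5561 m/s.
Stage 2: m₀ = 115,950 kg, m_f = 115,950 − 90,800 = 25,150 kg; Δv = 293×9.81×ln(4.61) = 2874.3×1.5283 ≈ 4393 m/s.
Stage 3: m₀ = 16,910 kg, m_f = 16,910 − 12,900 = 4,010 kg; Δv = 293×9.81×ln(4.217) = 2874.3×1.4391 ≈ 4136 m/s.
Total Δv = 5561 + 4393 + 4136 = 14090 m/s.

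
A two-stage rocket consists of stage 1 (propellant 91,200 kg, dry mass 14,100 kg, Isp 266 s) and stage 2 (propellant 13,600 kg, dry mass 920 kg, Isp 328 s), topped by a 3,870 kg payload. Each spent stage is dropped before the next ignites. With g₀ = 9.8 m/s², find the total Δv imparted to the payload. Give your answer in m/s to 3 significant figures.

Ignition mass of stage 1 = 91,200+14,100 + 13,600+920 + 3,870 = 123,690 kg.
Stage 1: m₀ = 123,690 kg, m_f = 123,690 − 91,200 = 32,490 kg; Δv = 266×9.8×ln(3.807) = 2606.8×1.3368 ≈ 3485 m/s.
Stage 2: m₀ = 18,390 kg, m_f = 18,390 − 13,600 = 4,790 kg; Δv = 328×9.8×ln(3.839) = 3214.4×1.3453 ≈ 4324 m/s.
Total Δv = 3485 + 4324 = 7809 m/s.

Δv ≈ 7810 m/s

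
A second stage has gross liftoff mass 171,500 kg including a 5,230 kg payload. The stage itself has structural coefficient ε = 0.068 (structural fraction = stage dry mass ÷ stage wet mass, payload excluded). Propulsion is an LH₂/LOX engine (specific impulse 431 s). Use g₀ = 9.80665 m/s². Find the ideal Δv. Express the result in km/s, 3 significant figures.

Stage wet mass = m₀ − payload = 171,500 − 5,230 = 166,270 kg.
Stage dry mass = ε × stage wet mass = 0.068 × 166,270 = 11,306.4 kg.
Burnout mass m_f = stage dry + payload = 11,306.4 + 5,230 = 16,536.4 kg.
v_e = Isp · g₀ = 431 × 9.80665 = 4226.7 m/s.
By the Tsiolkovsky rocket equation, Δv = v_e · ln(171,500/16,536.4) = 4226.7 × ln(10.37) = 4226.7 × 2.3390 ≈ 9886 m/s.

Δv ≈ 9.89 km/s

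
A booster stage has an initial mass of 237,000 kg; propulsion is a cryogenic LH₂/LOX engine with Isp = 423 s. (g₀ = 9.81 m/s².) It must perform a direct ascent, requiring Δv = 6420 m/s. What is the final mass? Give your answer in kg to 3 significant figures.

final mass ≈ 50400 kg

v_e = Isp · g₀ = 423 × 9.81 = 4149.6 m/s.
From the ideal rocket equation, m₀/m_f = exp(Δv / v_e) = exp(6420 / 4149.6) = exp(1.5471) = 4.6979.
m_f = m₀ / 4.6979 = 237,000 / 4.6979 = 50,448.1 kg.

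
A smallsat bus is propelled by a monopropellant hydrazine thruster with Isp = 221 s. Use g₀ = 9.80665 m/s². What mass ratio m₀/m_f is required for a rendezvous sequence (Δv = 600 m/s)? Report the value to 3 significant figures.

v_e = Isp · g₀ = 221 × 9.80665 = 2167.3 m/s.
From the ideal rocket equation, m₀/m_f = exp(Δv / v_e) = exp(600 / 2167.3) = exp(0.2768) = 1.3190.

mass ratio ≈ 1.32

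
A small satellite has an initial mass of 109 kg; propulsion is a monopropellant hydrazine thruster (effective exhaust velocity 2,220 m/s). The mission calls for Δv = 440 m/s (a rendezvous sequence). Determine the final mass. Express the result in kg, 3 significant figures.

final mass ≈ 89.4 kg

From the ideal rocket equation, m₀/m_f = exp(Δv / v_e) = exp(440 / 2220.0) = exp(0.1982) = 1.2192.
m_f = m₀ / 1.2192 = 109 / 1.2192 = 89.4029 kg.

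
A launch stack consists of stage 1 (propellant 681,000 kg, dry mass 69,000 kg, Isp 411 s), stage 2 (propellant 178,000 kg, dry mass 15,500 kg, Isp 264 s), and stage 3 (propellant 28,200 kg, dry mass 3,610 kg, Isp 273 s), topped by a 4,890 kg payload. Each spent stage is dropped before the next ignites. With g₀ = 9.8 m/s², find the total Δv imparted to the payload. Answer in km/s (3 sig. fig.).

Ignition mass of stage 1 = 681,000+69,000 + 178,000+15,500 + 28,200+3,610 + 4,890 = 980,200 kg.
Stage 1: m₀ = 980,200 kg, m_f = 980,200 − 681,000 = 299,200 kg; Δv = 411×9.8×ln(3.276) = 4027.8×1.1866 ≈ 4780 m/s.
Stage 2: m₀ = 230,200 kg, m_f = 230,200 − 178,000 = 52,200 kg; Δv = 264×9.8×ln(4.41) = 2587.2×1.4839 ≈ 3839 m/s.
Stage 3: m₀ = 36,700 kg, m_f = 36,700 − 28,200 = 8,500 kg; Δv = 273×9.8×ln(4.318) = 2675.4×1.4627 ≈ 3913 m/s.
Total Δv = 4780 + 3839 + 3913 = 12532 m/s.

Δv ≈ 12.5 km/s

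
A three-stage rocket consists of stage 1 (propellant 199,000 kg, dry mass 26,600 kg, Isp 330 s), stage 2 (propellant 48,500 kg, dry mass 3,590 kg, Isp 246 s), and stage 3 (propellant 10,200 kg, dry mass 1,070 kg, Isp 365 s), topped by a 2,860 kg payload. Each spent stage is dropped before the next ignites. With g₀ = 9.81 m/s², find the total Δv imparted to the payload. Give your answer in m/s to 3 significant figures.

Δv ≈ 11500 m/s

Ignition mass of stage 1 = 199,000+26,600 + 48,500+3,590 + 10,200+1,070 + 2,860 = 291,820 kg.
Stage 1: m₀ = 291,820 kg, m_f = 291,820 − 199,000 = 92,820 kg; Δv = 330×9.81×ln(3.144) = 3237.3×1.1455 ≈ 3708 m/s.
Stage 2: m₀ = 66,220 kg, m_f = 66,220 − 48,500 = 17,720 kg; Δv = 246×9.81×ln(3.737) = 2413.3×1.3183 ≈ 3181 m/s.
Stage 3: m₀ = 14,130 kg, m_f = 14,130 − 10,200 = 3,930 kg; Δv = 365×9.81×ln(3.595) = 3580.7×1.2797 ≈ 4582 m/s.
Total Δv = 3708 + 3181 + 4582 = 11471 m/s.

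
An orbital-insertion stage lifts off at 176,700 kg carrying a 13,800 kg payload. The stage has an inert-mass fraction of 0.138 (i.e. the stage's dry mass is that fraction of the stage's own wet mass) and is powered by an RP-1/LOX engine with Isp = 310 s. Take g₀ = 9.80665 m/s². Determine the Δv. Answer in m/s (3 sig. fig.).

Stage wet mass = m₀ − payload = 176,700 − 13,800 = 162,900 kg.
Stage dry mass = ε × stage wet mass = 0.138 × 162,900 = 22,480.2 kg.
Burnout mass m_f = stage dry + payload = 22,480.2 + 13,800 = 36,280.2 kg.
v_e = Isp · g₀ = 310 × 9.80665 = 3040.1 m/s.
Using Δv = v_e ln(m₀/m_f): Δv = v_e · ln(176,700/36,280.2) = 3040.1 × ln(4.87) = 3040.1 × 1.5832 ≈ 4813 m/s.

Δv ≈ 4810 m/s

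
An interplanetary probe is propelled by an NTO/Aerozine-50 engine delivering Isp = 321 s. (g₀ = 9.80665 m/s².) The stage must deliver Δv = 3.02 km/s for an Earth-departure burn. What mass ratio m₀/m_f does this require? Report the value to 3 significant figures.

mass ratio ≈ 2.61

v_e = Isp · g₀ = 321 × 9.80665 = 3147.9 m/s.
m₀/m_f = exp(Δv / v_e) = exp(3020 / 3147.9) = exp(0.9594) = 2.6100.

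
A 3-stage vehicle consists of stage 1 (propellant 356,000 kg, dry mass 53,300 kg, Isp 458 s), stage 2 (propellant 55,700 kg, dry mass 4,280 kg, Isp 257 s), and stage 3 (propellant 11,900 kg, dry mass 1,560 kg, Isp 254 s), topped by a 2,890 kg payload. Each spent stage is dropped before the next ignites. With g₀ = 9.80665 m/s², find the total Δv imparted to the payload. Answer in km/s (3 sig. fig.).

Ignition mass of stage 1 = 356,000+53,300 + 55,700+4,280 + 11,900+1,560 + 2,890 = 485,630 kg.
Stage 1: m₀ = 485,630 kg, m_f = 485,630 − 356,000 = 129,630 kg; Δv = 458×9.80665×ln(3.746) = 4491.4×1.3208 ≈ 5932 m/s.
Stage 2: m₀ = 76,330 kg, m_f = 76,330 − 55,700 = 20,630 kg; Δv = 257×9.80665×ln(3.7) = 2520.3×1.3083 ≈ 3297 m/s.
Stage 3: m₀ = 16,350 kg, m_f = 16,350 − 11,900 = 4,450 kg; Δv = 254×9.80665×ln(3.674) = 2490.9×1.3013 ≈ 3241 m/s.
Total Δv = 5932 + 3297 + 3241 = 12470 m/s.

Δv ≈ 12.5 km/s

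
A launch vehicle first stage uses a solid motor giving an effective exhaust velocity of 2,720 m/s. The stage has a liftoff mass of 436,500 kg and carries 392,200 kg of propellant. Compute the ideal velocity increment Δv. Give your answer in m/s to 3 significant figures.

Δv ≈ 6220 m/s

m_f = m₀ − m_prop = 436,500 − 392,200 = 44,300 kg.
By the Tsiolkovsky rocket equation, Δv = v_e · ln(m₀/m_f) = 2720.0 × ln(9.853) = 2720.0 × 2.2878 ≈ 6222.8 m/s.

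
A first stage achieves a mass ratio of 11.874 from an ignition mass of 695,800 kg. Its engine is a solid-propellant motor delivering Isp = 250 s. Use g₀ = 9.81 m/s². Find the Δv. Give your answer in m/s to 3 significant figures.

Δv ≈ 6070 m/s

v_e = Isp · g₀ = 250 × 9.81 = 2452.5 m/s.
From the ideal rocket equation, Δv = v_e · ln(11.874) = 2452.5 × 2.4744 ≈ 6068.3 m/s.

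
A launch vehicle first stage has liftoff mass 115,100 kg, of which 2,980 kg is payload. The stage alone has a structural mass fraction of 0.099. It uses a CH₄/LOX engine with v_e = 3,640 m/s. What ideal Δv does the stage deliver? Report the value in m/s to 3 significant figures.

Stage wet mass = m₀ − payload = 115,100 − 2,980 = 112,120 kg.
Stage dry mass = ε × stage wet mass = 0.099 × 112,120 = 11,099.9 kg.
Burnout mass m_f = stage dry + payload = 11,099.9 + 2,980 = 14,079.9 kg.
Rocket equation: Δv = v_e · ln(115,100/14,079.9) = 3640.0 × ln(8.175) = 3640.0 × 2.1011 ≈ 7648 m/s.

Δv ≈ 7650 m/s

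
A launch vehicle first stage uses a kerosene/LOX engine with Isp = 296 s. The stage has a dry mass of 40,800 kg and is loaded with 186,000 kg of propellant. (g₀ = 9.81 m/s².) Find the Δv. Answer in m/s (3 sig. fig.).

Δv ≈ 4980 m/s

v_e = Isp · g₀ = 296 × 9.81 = 2903.8 m/s.
m₀ = m_dry + m_prop = 40,800 + 186,000 = 226,800 kg.
Rocket equation: Δv = v_e · ln(m₀/m_f) = 2903.8 × ln(5.559) = 2903.8 × 1.7154 ≈ 4981.1 m/s.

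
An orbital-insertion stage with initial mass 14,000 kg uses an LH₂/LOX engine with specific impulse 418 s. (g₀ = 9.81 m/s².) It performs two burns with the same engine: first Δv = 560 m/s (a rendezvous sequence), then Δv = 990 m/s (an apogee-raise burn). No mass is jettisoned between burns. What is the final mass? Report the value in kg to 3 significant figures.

final mass ≈ 9590 kg

v_e = Isp · g₀ = 418 × 9.81 = 4100.6 m/s.
After the first burn: m = 14000 × exp(−560/4100.6) = 14000 × 0.87235 = 12,212.9 kg.
After the second burn: m = 12,212.9 × exp(−990/4100.6) = 12,212.9 × 0.78550 = 9,593.23 kg.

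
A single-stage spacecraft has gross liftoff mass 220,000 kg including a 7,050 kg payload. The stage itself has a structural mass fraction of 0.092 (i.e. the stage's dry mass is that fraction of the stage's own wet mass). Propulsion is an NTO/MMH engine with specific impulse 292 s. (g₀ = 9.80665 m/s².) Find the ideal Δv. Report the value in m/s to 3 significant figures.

Stage wet mass = m₀ − payload = 220,000 − 7,050 = 212,950 kg.
Stage dry mass = ε × stage wet mass = 0.092 × 212,950 = 19,591.4 kg.
Burnout mass m_f = stage dry + payload = 19,591.4 + 7,050 = 26,641.4 kg.
v_e = Isp · g₀ = 292 × 9.80665 = 2863.5 m/s.
Δv = v_e · ln(220,000/26,641.4) = 2863.5 × ln(8.258) = 2863.5 × 2.1112 ≈ 6045 m/s.

Δv ≈ 6050 m/s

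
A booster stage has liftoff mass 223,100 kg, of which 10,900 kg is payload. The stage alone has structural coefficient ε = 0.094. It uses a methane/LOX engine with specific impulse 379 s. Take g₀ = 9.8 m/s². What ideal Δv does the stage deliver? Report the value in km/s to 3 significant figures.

Δv ≈ 7.35 km/s

Stage wet mass = m₀ − payload = 223,100 − 10,900 = 212,200 kg.
Stage dry mass = ε × stage wet mass = 0.094 × 212,200 = 19,946.8 kg.
Burnout mass m_f = stage dry + payload = 19,946.8 + 10,900 = 30,846.8 kg.
v_e = Isp · g₀ = 379 × 9.8 = 3714.2 m/s.
From the ideal rocket equation, Δv = v_e · ln(223,100/30,846.8) = 3714.2 × ln(7.233) = 3714.2 × 1.9786 ≈ 7349 m/s.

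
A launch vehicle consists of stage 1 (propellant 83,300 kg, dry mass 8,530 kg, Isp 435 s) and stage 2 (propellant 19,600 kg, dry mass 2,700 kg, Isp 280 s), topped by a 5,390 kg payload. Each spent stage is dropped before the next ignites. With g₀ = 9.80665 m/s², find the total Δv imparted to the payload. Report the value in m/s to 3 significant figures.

Δv ≈ 8470 m/s

Ignition mass of stage 1 = 83,300+8,530 + 19,600+2,700 + 5,390 = 119,520 kg.
Stage 1: m₀ = 119,520 kg, m_f = 119,520 − 83,300 = 36,220 kg; Δv = 435×9.80665×ln(3.3) = 4265.9×1.1939 ≈ 5093 m/s.
Stage 2: m₀ = 27,690 kg, m_f = 27,690 − 19,600 = 8,090 kg; Δv = 280×9.80665×ln(3.423) = 2745.9×1.2304 ≈ 3379 m/s.
Total Δv = 5093 + 3379 = 8472 m/s.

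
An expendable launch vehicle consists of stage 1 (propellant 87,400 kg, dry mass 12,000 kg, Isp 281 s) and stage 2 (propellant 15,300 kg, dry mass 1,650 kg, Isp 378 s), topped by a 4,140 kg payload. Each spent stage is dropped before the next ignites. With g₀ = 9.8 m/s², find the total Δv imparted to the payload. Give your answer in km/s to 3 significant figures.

Ignition mass of stage 1 = 87,400+12,000 + 15,300+1,650 + 4,140 = 120,490 kg.
Stage 1: m₀ = 120,490 kg, m_f = 120,490 − 87,400 = 33,090 kg; Δv = 281×9.8×ln(3.641) = 2753.8×1.2923 ≈ 3559 m/s.
Stage 2: m₀ = 21,090 kg, m_f = 21,090 − 15,300 = 5,790 kg; Δv = 378×9.8×ln(3.642) = 3704.4×1.2927 ≈ 4789 m/s.
Total Δv = 3559 + 4789 = 8348 m/s.

Δv ≈ 8.35 km/s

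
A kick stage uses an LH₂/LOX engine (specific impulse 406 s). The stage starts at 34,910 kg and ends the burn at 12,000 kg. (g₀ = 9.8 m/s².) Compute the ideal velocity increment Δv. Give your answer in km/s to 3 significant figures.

v_e = Isp · g₀ = 406 × 9.8 = 3978.8 m/s.
Δv = v_e · ln(m₀/m_f) = 3978.8 × ln(2.909) = 3978.8 × 1.0679 ≈ 4248.8 m/s.

Δv ≈ 4.25 km/s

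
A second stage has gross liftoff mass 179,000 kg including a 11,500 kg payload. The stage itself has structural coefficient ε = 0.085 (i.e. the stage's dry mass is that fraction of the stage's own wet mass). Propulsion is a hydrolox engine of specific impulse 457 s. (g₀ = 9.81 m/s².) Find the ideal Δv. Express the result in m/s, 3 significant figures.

Δv ≈ 8690 m/s

Stage wet mass = m₀ − payload = 179,000 − 11,500 = 167,500 kg.
Stage dry mass = ε × stage wet mass = 0.085 × 167,500 = 14,237.5 kg.
Burnout mass m_f = stage dry + payload = 14,237.5 + 11,500 = 25,737.5 kg.
v_e = Isp · g₀ = 457 × 9.81 = 4483.2 m/s.
Δv = v_e · ln(179,000/25,737.5) = 4483.2 × ln(6.955) = 4483.2 × 1.9394 ≈ 8695 m/s.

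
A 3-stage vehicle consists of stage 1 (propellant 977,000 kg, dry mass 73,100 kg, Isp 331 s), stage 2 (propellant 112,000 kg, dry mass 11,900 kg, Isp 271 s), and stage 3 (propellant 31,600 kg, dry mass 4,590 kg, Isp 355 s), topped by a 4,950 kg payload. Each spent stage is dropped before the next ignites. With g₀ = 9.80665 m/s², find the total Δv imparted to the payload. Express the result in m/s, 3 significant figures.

Ignition mass of stage 1 = 977,000+73,100 + 112,000+11,900 + 31,600+4,590 + 4,950 = 1,215,140 kg.
Stage 1: m₀ = 1,215,140 kg, m_f = 1,215,140 − 977,000 = 238,140 kg; Δv = 331×9.80665×ln(5.103) = 3246.0×1.6298 ≈ 5290 m/s.
Stage 2: m₀ = 165,040 kg, m_f = 165,040 − 112,000 = 53,040 kg; Δv = 271×9.80665×ln(3.112) = 2657.6×1.1351 ≈ 3017 m/s.
Stage 3: m₀ = 41,140 kg, m_f = 41,140 − 31,600 = 9,540 kg; Δv = 355×9.80665×ln(4.312) = 3481.4×1.4615 ≈ 5088 m/s.
Total Δv = 5290 + 3017 + 5088 = 13395 m/s.

Δv ≈ 13400 m/s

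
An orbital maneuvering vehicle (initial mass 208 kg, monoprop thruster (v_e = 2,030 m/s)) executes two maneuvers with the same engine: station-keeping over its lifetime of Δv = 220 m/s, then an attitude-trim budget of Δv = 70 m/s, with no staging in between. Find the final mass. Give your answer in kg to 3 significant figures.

After the first burn: m = 208 × exp(−220/2030.0) = 208 × 0.89729 = 186.636 kg.
After the second burn: m = 186.636 × exp(−70/2030.0) = 186.636 × 0.96610 = 180.309 kg.

final mass ≈ 180 kg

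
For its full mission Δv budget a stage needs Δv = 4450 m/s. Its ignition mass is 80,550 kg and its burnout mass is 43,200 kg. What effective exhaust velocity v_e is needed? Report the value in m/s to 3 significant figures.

v_e ≈ 7140 m/s

ln(m₀/m_f) = ln(80550/43200) = ln(1.865) = 0.6230.
v_e = Δv / ln(m₀/m_f) = 4450 / 0.6230 = 7142.4 m/s.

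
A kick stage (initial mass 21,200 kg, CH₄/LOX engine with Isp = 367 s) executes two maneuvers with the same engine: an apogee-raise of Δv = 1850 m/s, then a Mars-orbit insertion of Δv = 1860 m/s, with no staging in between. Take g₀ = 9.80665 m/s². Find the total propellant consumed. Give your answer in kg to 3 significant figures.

total propellant consumed ≈ 13600 kg

v_e = Isp · g₀ = 367 × 9.80665 = 3599.0 m/s.
After the first burn: m = 21200 × exp(−1850/3599.0) = 21200 × 0.59808 = 12,679.3 kg.
After the second burn: m = 12,679.3 × exp(−1860/3599.0) = 12,679.3 × 0.59642 = 7,562.19 kg.
Total propellant = m₀ − m_final = 21200 − 7,562.19 = 13,637.81 kg.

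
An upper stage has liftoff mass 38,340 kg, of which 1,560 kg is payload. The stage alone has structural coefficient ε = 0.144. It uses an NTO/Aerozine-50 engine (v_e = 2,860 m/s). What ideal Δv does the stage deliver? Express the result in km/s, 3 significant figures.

Stage wet mass = m₀ − payload = 38,340 − 1,560 = 36,780 kg.
Stage dry mass = ε × stage wet mass = 0.144 × 36,780 = 5,296.32 kg.
Burnout mass m_f = stage dry + payload = 5,296.32 + 1,560 = 6,856.32 kg.
Δv = v_e · ln(38,340/6,856.32) = 2860.0 × ln(5.592) = 2860.0 × 1.7213 ≈ 4923 m/s.

Δv ≈ 4.92 km/s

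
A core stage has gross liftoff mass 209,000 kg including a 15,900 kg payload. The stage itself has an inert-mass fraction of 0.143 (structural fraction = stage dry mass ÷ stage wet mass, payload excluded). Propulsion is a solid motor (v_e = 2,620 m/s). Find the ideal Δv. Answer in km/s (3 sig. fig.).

Δv ≈ 4.11 km/s

Stage wet mass = m₀ − payload = 209,000 − 15,900 = 193,100 kg.
Stage dry mass = ε × stage wet mass = 0.143 × 193,100 = 27,613.3 kg.
Burnout mass m_f = stage dry + payload = 27,613.3 + 15,900 = 43,513.3 kg.
From the ideal rocket equation, Δv = v_e · ln(209,000/43,513.3) = 2620.0 × ln(4.803) = 2620.0 × 1.5693 ≈ 4111 m/s.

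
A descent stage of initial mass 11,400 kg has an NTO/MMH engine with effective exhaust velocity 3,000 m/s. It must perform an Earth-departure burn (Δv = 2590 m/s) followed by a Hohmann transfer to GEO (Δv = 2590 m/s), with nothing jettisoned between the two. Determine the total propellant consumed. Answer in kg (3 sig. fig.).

total propellant consumed ≈ 9370 kg

After the first burn: m = 11400 × exp(−2590/3000.0) = 11400 × 0.42175 = 4,807.95 kg.
After the second burn: m = 4,807.95 × exp(−2590/3000.0) = 4,807.95 × 0.42175 = 2,027.75 kg.
Total propellant = m₀ − m_final = 11400 − 2,027.75 = 9,372.25 kg.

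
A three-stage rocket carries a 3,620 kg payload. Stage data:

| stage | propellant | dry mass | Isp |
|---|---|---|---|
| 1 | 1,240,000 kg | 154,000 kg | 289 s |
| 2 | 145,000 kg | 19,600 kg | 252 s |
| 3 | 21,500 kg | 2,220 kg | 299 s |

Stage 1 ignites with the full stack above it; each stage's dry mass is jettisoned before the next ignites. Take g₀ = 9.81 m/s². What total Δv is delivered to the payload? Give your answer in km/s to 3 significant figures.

Δv ≈ 12.3 km/s

Ignition mass of stage 1 = 1,240,000+154,000 + 145,000+19,600 + 21,500+2,220 + 3,620 = 1,585,940 kg.
Stage 1: m₀ = 1,585,940 kg, m_f = 1,585,940 − 1,240,000 = 345,940 kg; Δv = 289×9.81×ln(4.584) = 2835.1×1.5227 ≈ 4317 m/s.
Stage 2: m₀ = 191,940 kg, m_f = 191,940 − 145,000 = 46,940 kg; Δv = 252×9.81×ln(4.089) = 2472.1×1.4083 ≈ 3482 m/s.
Stage 3: m₀ = 27,340 kg, m_f = 27,340 − 21,500 = 5,840 kg; Δv = 299×9.81×ln(4.682) = 2933.2×1.5436 ≈ 4528 m/s.
Total Δv = 4317 + 3482 + 4528 = 12327 m/s.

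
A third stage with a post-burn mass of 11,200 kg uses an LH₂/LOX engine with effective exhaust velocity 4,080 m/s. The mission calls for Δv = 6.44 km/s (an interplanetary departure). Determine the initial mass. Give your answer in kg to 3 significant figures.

initial mass ≈ 54300 kg

Rocket equation: m₀/m_f = exp(Δv / v_e) = exp(6440 / 4080.0) = exp(1.5784) = 4.8473.
m₀ = m_f × 4.8473 = 11,200 × 4.8473 = 54,289.8 kg.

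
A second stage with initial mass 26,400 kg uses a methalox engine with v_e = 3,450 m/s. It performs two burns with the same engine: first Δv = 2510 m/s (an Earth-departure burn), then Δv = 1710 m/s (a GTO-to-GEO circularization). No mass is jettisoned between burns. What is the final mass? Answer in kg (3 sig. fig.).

After the first burn: m = 26400 × exp(−2510/3450.0) = 26400 × 0.48310 = 12,753.8 kg.
After the second burn: m = 12,753.8 × exp(−1710/3450.0) = 12,753.8 × 0.60917 = 7,769.23 kg.

final mass ≈ 7770 kg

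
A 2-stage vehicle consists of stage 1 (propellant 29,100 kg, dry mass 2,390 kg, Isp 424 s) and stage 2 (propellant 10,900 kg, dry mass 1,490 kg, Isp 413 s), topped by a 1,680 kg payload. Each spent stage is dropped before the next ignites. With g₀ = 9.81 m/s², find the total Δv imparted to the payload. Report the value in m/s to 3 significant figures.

Ignition mass of stage 1 = 29,100+2,390 + 10,900+1,490 + 1,680 = 45,560 kg.
Stage 1: m₀ = 45,560 kg, m_f = 45,560 − 29,100 = 16,460 kg; Δv = 424×9.81×ln(2.768) = 4159.4×1.0181 ≈ 4235 m/s.
Stage 2: m₀ = 14,070 kg, m_f = 14,070 − 10,900 = 3,170 kg; Δv = 413×9.81×ln(4.438) = 4051.5×1.4903 ≈ 6038 m/s.
Total Δv = 4235 + 6038 = 10273 m/s.

Δv ≈ 10300 m/s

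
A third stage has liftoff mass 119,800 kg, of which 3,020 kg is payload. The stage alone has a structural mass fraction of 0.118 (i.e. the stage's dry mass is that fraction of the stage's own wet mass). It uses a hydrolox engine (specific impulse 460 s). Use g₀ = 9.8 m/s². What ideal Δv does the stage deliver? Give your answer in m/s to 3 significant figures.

Stage wet mass = m₀ − payload = 119,800 − 3,020 = 116,780 kg.
Stage dry mass = ε × stage wet mass = 0.118 × 116,780 = 13,780 kg.
Burnout mass m_f = stage dry + payload = 13,780 + 3,020 = 16,800 kg.
v_e = Isp · g₀ = 460 × 9.8 = 4508.0 m/s.
By the Tsiolkovsky rocket equation, Δv = v_e · ln(119,800/16,800) = 4508.0 × ln(7.131) = 4508.0 × 1.9644 ≈ 8856 m/s.

Δv ≈ 8860 m/s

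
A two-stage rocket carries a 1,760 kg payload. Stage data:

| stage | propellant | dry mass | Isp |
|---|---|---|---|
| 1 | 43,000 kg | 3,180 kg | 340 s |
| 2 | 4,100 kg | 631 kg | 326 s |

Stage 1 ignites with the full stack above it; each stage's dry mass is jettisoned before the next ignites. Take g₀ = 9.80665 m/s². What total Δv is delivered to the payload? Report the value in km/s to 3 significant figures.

Ignition mass of stage 1 = 43,000+3,180 + 4,100+631 + 1,760 = 52,671 kg.
Stage 1: m₀ = 52,671 kg, m_f = 52,671 − 43,000 = 9,671 kg; Δv = 340×9.80665×ln(5.446) = 3334.3×1.6949 ≈ 5651 m/s.
Stage 2: m₀ = 6,491 kg, m_f = 6,491 − 4,100 = 2,391 kg; Δv = 326×9.80665×ln(2.715) = 3197.0×0.9987 ≈ 3193 m/s.
Total Δv = 5651 + 3193 = 8844 m/s.

Δv ≈ 8.84 km/s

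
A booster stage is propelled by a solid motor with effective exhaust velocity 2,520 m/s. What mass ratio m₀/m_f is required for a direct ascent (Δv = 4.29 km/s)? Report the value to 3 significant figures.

mass ratio ≈ 5.49

Using Δv = v_e ln(m₀/m_f): m₀/m_f = exp(Δv / v_e) = exp(4290 / 2520.0) = exp(1.7024) = 5.4870.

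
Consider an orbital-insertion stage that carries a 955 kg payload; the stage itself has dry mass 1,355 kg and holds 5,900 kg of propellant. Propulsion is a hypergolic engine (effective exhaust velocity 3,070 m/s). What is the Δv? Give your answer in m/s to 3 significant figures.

m₀ = payload + dry + propellant = 955 + 1,355 + 5,900 = 8,210 kg.
m_f = payload + dry = 955 + 1,355 = 2,310 kg.
Rocket equation: Δv = v_e · ln(m₀/m_f) = 3070.0 × ln(3.554) = 3070.0 × 1.2681 ≈ 3893.1 m/s.

Δv ≈ 3890 m/s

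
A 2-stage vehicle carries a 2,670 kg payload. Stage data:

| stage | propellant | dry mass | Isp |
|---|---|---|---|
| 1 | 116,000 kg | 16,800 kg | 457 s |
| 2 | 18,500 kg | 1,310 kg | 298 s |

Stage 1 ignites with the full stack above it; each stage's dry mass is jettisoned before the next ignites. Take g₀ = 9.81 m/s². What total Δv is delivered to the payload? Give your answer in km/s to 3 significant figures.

Ignition mass of stage 1 = 116,000+16,800 + 18,500+1,310 + 2,670 = 155,280 kg.
Stage 1: m₀ = 155,280 kg, m_f = 155,280 − 116,000 = 39,280 kg; Δv = 457×9.81×ln(3.953) = 4483.2×1.3745 ≈ 6162 m/s.
Stage 2: m₀ = 22,480 kg, m_f = 22,480 − 18,500 = 3,980 kg; Δv = 298×9.81×ln(5.648) = 2923.4×1.7313 ≈ 5061 m/s.
Total Δv = 6162 + 5061 = 11223 m/s.

Δv ≈ 11.2 km/s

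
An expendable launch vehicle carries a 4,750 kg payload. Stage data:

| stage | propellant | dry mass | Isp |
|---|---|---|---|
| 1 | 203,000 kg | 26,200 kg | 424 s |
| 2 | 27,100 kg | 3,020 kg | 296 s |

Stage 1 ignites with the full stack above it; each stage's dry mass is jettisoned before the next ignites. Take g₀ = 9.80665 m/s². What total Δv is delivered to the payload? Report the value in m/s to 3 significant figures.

Δv ≈ 10400 m/s

Ignition mass of stage 1 = 203,000+26,200 + 27,100+3,020 + 4,750 = 264,070 kg.
Stage 1: m₀ = 264,070 kg, m_f = 264,070 − 203,000 = 61,070 kg; Δv = 424×9.80665×ln(4.324) = 4158.0×1.4642 ≈ 6088 m/s.
Stage 2: m₀ = 34,870 kg, m_f = 34,870 − 27,100 = 7,770 kg; Δv = 296×9.80665×ln(4.488) = 2902.8×1.5014 ≈ 4358 m/s.
Total Δv = 6088 + 4358 = 10446 m/s.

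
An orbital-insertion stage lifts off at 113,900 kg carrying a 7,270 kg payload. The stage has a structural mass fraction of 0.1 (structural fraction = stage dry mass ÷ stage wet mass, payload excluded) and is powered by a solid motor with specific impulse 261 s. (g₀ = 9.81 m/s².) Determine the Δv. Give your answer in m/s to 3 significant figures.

Δv ≈ 4730 m/s

Stage wet mass = m₀ − payload = 113,900 − 7,270 = 106,630 kg.
Stage dry mass = ε × stage wet mass = 0.1 × 106,630 = 10,663 kg.
Burnout mass m_f = stage dry + payload = 10,663 + 7,270 = 17,933 kg.
v_e = Isp · g₀ = 261 × 9.81 = 2560.4 m/s.
Δv = v_e · ln(113,900/17,933) = 2560.4 × ln(6.351) = 2560.4 × 1.8487 ≈ 4733 m/s.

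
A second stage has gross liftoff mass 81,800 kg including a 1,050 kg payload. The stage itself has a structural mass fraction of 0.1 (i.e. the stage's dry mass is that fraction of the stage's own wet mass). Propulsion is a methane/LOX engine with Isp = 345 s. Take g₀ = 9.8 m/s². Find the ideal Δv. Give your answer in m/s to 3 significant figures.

Stage wet mass = m₀ − payload = 81,800 − 1,050 = 80,750 kg.
Stage dry mass = ε × stage wet mass = 0.1 × 80,750 = 8,075 kg.
Burnout mass m_f = stage dry + payload = 8,075 + 1,050 = 9,125 kg.
v_e = Isp · g₀ = 345 × 9.8 = 3381.0 m/s.
Using Δv = v_e ln(m₀/m_f): Δv = v_e · ln(81,800/9,125) = 3381.0 × ln(8.964) = 3381.0 × 2.1933 ≈ 7415 m/s.

Δv ≈ 7420 m/s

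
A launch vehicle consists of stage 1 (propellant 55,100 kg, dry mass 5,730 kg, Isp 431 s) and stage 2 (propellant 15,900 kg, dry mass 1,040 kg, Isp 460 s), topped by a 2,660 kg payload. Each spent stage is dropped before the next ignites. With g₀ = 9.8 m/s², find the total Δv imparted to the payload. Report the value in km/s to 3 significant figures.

Δv ≈ 12.4 km/s

Ignition mass of stage 1 = 55,100+5,730 + 15,900+1,040 + 2,660 = 80,430 kg.
Stage 1: m₀ = 80,430 kg, m_f = 80,430 − 55,100 = 25,330 kg; Δv = 431×9.8×ln(3.175) = 4223.8×1.1554 ≈ 4880 m/s.
Stage 2: m₀ = 19,600 kg, m_f = 19,600 − 15,900 = 3,700 kg; Δv = 460×9.8×ln(5.297) = 4508.0×1.6672 ≈ 7516 m/s.
Total Δv = 4880 + 7516 = 12396 m/s.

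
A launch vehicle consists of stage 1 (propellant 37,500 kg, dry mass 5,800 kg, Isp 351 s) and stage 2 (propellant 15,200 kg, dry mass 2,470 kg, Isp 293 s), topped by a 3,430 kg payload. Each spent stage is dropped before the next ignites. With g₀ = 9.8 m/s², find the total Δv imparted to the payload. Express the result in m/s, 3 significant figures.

Ignition mass of stage 1 = 37,500+5,800 + 15,200+2,470 + 3,430 = 64,400 kg.
Stage 1: m₀ = 64,400 kg, m_f = 64,400 − 37,500 = 26,900 kg; Δv = 351×9.8×ln(2.394) = 3439.8×0.8730 ≈ 3003 m/s.
Stage 2: m₀ = 21,100 kg, m_f = 21,100 − 15,200 = 5,900 kg; Δv = 293×9.8×ln(3.576) = 2871.4×1.2743 ≈ 3659 m/s.
Total Δv = 3003 + 3659 = 6662 m/s.

Δv ≈ 6660 m/s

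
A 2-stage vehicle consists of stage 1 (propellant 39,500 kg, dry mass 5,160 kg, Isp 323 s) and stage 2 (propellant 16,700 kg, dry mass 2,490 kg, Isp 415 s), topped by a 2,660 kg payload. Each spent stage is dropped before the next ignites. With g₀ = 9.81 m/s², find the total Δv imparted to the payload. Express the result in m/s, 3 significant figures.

Ignition mass of stage 1 = 39,500+5,160 + 16,700+2,490 + 2,660 = 66,510 kg.
Stage 1: m₀ = 66,510 kg, m_f = 66,510 − 39,500 = 27,010 kg; Δv = 323×9.81×ln(2.462) = 3168.6×0.9011 ≈ 2855 m/s.
Stage 2: m₀ = 21,850 kg, m_f = 21,850 − 16,700 = 5,150 kg; Δv = 415×9.81×ln(4.243) = 4071.2×1.4452 ≈ 5884 m/s.
Total Δv = 2855 + 5884 = 8739 m/s.

Δv ≈ 8740 m/s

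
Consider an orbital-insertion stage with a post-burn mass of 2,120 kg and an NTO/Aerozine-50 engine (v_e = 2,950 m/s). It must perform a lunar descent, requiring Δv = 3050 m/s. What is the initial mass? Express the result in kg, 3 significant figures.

By the Tsiolkovsky rocket equation, m₀/m_f = exp(Δv / v_e) = exp(3050 / 2950.0) = exp(1.0339) = 2.8120.
m₀ = m_f × 2.8120 = 2,120 × 2.8120 = 5,961.44 kg.

initial mass ≈ 5960 kg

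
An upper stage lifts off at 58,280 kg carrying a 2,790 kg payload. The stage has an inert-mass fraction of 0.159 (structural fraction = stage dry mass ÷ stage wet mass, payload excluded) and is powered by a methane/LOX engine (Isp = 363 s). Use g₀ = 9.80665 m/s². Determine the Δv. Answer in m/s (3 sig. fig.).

Δv ≈ 5740 m/s

Stage wet mass = m₀ − payload = 58,280 − 2,790 = 55,490 kg.
Stage dry mass = ε × stage wet mass = 0.159 × 55,490 = 8,822.91 kg.
Burnout mass m_f = stage dry + payload = 8,822.91 + 2,790 = 11,612.91 kg.
v_e = Isp · g₀ = 363 × 9.80665 = 3559.8 m/s.
Rocket equation: Δv = v_e · ln(58,280/11,612.91) = 3559.8 × ln(5.019) = 3559.8 × 1.6131 ≈ 5742 m/s.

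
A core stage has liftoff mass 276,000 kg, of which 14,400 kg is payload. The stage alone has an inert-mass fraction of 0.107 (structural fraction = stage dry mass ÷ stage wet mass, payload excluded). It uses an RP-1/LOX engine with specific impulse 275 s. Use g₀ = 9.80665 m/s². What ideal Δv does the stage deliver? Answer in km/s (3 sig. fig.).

Stage wet mass = m₀ − payload = 276,000 − 14,400 = 261,600 kg.
Stage dry mass = ε × stage wet mass = 0.107 × 261,600 = 27,991.2 kg.
Burnout mass m_f = stage dry + payload = 27,991.2 + 14,400 = 42,391.2 kg.
v_e = Isp · g₀ = 275 × 9.80665 = 2696.8 m/s.
Using Δv = v_e ln(m₀/m_f): Δv = v_e · ln(276,000/42,391.2) = 2696.8 × ln(6.511) = 2696.8 × 1.8735 ≈ 5052 m/s.

Δv ≈ 5.05 km/s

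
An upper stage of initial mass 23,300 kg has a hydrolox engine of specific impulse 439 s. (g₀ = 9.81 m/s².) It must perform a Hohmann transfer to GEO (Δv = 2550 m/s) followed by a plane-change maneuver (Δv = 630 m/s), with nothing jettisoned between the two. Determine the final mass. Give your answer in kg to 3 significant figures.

final mass ≈ 11100 kg

v_e = Isp · g₀ = 439 × 9.81 = 4306.6 m/s.
After the first burn: m = 23300 × exp(−2550/4306.6) = 23300 × 0.55316 = 12,888.6 kg.
After the second burn: m = 12,888.6 × exp(−630/4306.6) = 12,888.6 × 0.86391 = 11,134.6 kg.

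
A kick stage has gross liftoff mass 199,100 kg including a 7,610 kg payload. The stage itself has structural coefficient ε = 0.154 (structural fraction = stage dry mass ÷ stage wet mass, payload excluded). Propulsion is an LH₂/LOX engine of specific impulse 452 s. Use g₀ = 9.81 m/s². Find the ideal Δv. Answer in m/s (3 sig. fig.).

Stage wet mass = m₀ − payload = 199,100 − 7,610 = 191,490 kg.
Stage dry mass = ε × stage wet mass = 0.154 × 191,490 = 29,489.5 kg.
Burnout mass m_f = stage dry + payload = 29,489.5 + 7,610 = 37,099.5 kg.
v_e = Isp · g₀ = 452 × 9.81 = 4434.1 m/s.
Δv = v_e · ln(199,100/37,099.5) = 4434.1 × ln(5.367) = 4434.1 × 1.6802 ≈ 7450 m/s.

Δv ≈ 7450 m/s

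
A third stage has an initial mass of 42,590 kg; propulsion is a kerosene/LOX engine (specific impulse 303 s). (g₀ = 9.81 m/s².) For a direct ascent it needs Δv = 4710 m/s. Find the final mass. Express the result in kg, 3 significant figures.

final mass ≈ 8730 kg

v_e = Isp · g₀ = 303 × 9.81 = 2972.4 m/s.
m₀/m_f = exp(Δv / v_e) = exp(4710 / 2972.4) = exp(1.5846) = 4.8772.
m_f = m₀ / 4.8772 = 42,590 / 4.8772 = 8,732.47 kg.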